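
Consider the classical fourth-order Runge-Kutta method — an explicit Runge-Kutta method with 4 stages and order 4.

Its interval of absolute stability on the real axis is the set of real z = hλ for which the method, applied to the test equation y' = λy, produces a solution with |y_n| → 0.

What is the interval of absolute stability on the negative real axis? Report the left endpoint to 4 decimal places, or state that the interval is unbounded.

z∈(-2.7853,0).

Test eqn y'=λy, z=hλ:
  order 4, 4-stage ⇒ R(z)=1+z+z^2/2+z^3/6+z^4/24
  (e.g. R(-1.56)=0.27083, |R|=0.27083)

Need |R(x)|<1, x<0.
x=-1.56: |R|=0.2708
|R(-1.82)|=0.2886 |R(-1.81)|=0.2870 |R(-1.58)|=0.2705
Bisect:
  x_lo=-3.2792 |R|=2.0383  x_hi=-0.3334 |R|=0.7165
  mid=-1.80630 |R|=0.28637 →hi
  mid=-2.54273 |R|=0.69178 →hi
  mid=-2.91095 |R|=1.20658 →lo
  mid=-2.72684 |R|=0.91539 →hi
  mid=-2.81889 |R|=1.05185 →lo
  mid=-2.77287 |R|=0.98143 →hi
  mid=-2.79588 |R|=1.01608 →lo
  mid=-2.78437 |R|=0.99861 →hi
  mid=-2.79013 |R|=1.00731 →lo
  mid=-2.78725 |R|=1.00296 →lo
  ...
  [-2.78545,-2.78527] ⇒ x*=-2.7853
So |R|<1 on (-2.7853, 0).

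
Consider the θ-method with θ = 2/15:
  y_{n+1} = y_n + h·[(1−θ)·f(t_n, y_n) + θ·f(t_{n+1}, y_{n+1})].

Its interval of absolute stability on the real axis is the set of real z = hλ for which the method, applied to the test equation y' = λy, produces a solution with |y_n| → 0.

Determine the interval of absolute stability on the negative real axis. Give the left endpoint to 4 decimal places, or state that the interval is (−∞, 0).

z∈(-2.7273,0).

With y'=λy (z=hλ):
  y_{n+1} = y_n + z·[13/15·y_n + 2/15·y_{n+1}] ⇒ (1 − 2/15z)y_{n+1} = (1 + 13/15z)y_n
  Hence R(z) = (1 + 13/15z)/(1 − 2/15z).

Need |R(x)|<1, x<0.
x=-1.62: |R|=0.3322
R=−1: 1+13/15x = −1+2/15x ⇒ -11/15x=2 ⇒ x=2/(-11/15)=-2.7273
Confirm numerically:
  x=-2.608: |R|=0.93510 <1
  x=-2.394: |R|=0.81474 <1
  x=-2.288: |R|=0.75317 <1
  x=-3.117: |R|=1.20189 >1
  x=-2.941: |R|=1.11259 >1
  x=-2.769: |R|=1.02235 >1
Interval (-2.7273, 0).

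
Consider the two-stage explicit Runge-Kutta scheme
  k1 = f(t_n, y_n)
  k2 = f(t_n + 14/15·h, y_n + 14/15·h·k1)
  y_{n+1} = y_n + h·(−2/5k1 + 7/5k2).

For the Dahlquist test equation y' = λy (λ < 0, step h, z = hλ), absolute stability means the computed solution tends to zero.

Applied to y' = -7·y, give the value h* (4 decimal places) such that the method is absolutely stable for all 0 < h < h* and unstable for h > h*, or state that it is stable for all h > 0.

(-0.7653,0); λ=-7 ⇒ h* = (75/98)/7 = 0.1093.

With y'=λy (z=hλ):
  k1=λy_n ⇒ h·k1=z·y_n;  k2=λ(1+14/15z)y_n ⇒ h·k2=z(1+14/15z)y_n
  y_{n+1}/y_n = 1 − 2/5z + 7/5z(1+14/15z) = 1 + z + 98/75z²
  ⇒ R(z) = 1 + z + 98/75z².

Solve |R(x)|<1 on ℝ⁻.
x=-1.18: |R|=1.6394
R=1: x+98/75x²=0 ⇒ x=−75/98=-0.7653; min R=1−1/(4·98/75)=0.8087>−1
Confirm numerically:
  x=-0.646: |R|=0.89929 <1
  x=-0.643: |R|=0.89724 <1
  x=-0.343: |R|=0.81073 <1
  x=-0.816: |R|=1.05405 >1
  x=-0.796: |R|=1.03192 >1
  x=-0.788: |R|=1.02337 >1
So |R|<1 on (-0.7653, 0).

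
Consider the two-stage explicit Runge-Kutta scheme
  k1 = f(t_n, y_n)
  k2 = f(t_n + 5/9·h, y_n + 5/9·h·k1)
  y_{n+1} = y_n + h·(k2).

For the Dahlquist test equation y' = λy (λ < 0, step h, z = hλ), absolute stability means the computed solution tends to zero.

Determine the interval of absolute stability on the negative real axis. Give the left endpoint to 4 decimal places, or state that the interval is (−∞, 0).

With y'=λy (z=hλ):
  k1=λy_n ⇒ h·k1=z·y_n;  k2=λ(1+5/9z)y_n ⇒ h·k2=z(1+5/9z)y_n
  y_{n+1}/y_n = 1 + z(1+5/9z) = 1 + z + 5/9z²
  Hence R(z) = 1 + z + 5/9z².

Solve |R(x)|<1 on ℝ⁻.
x=-0.33: |R|=0.7305
R=1: x+5/9x²=0 ⇒ x=−9/5=-1.8000; min R=1−1/(4·5/9)=0.5500>−1
Confirm numerically:
  x=-1.688: |R|=0.89497 <1
  x=-1.254: |R|=0.61962 <1
  x=-1.050: |R|=0.56250 <1
  x=-1.001: |R|=0.55567 <1
  x=-2.224: |R|=1.52388 >1
  x=-2.138: |R|=1.40147 >1
  x=-1.946: |R|=1.15784 >1
Stable set (-1.8000, 0).

z∈(-1.8000,0).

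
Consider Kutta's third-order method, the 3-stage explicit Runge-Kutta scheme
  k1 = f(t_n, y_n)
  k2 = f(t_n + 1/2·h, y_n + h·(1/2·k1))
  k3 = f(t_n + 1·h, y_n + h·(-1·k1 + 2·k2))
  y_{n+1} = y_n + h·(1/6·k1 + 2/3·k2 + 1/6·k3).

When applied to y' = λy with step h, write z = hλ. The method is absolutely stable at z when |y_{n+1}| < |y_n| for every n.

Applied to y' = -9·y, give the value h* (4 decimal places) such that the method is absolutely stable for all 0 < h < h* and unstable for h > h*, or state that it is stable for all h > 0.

Set f=λy, z=hλ:
  order 3, 3-stage ⇒ R(z)=1+z+z^2/2+z^3/6
  (e.g. R(-0.85)=0.40890, |R|=0.40890)

Need |R(x)|<1, x<0.
x=-0.85: |R|=0.4089
|R(-2.81)|=1.5600 |R(-2.61)|=1.1672 |R(-1.76)|=0.1198
Bisect:
  x_lo=-3.2217 |R|=2.6053  x_hi=-0.3201 |R|=0.7257
  mid=-1.77092 |R|=0.12849 →hi
  mid=-2.49633 |R|=0.97322 →hi
  mid=-2.85904 |R|=1.66699 →lo
  mid=-2.67768 |R|=1.29252 →lo
  mid=-2.58701 |R|=1.12634 →lo
  mid=-2.54167 |R|=1.04820 →lo
  mid=-2.51900 |R|=1.01032 →lo
  ...
  [-2.51280,-2.51263] ⇒ x*=-2.5127
So |R|<1 on (-2.5127, 0).

(-2.5127,0); λ=-9 ⇒ h* = 0.2792.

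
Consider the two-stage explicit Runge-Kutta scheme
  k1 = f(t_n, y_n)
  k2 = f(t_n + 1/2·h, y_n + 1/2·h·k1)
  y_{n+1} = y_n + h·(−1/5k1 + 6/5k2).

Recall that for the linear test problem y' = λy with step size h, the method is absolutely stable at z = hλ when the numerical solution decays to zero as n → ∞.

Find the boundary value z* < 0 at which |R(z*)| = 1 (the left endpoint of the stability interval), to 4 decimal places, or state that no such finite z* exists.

On y'=λy, z=hλ:
  k1=λy_n ⇒ h·k1=z·y_n;  k2=λ(1+1/2z)y_n ⇒ h·k2=z(1+1/2z)y_n
  y_{n+1}/y_n = 1 − 1/5z + 6/5z(1+1/2z) = 1 + z + 3/5z²
  R(z) = 1 + z + 3/5z².

Boundary: |R(x)|=1, x<0.
x=-1.09: |R|=0.6229
R=1: x+3/5x²=0 ⇒ x=−5/3=-1.6667; min R=1−1/(4·3/5)=0.5833>−1
Confirm numerically:
  x=-1.395: |R|=0.77261 <1
  x=-1.302: |R|=0.71512 <1
  x=-0.851: |R|=0.58352 <1
  x=-2.247: |R|=1.78241 >1
  x=-2.144: |R|=1.61404 >1
  x=-2.001: |R|=1.40140 >1
Stable set (-1.6667, 0).

left endpoint -1.6667.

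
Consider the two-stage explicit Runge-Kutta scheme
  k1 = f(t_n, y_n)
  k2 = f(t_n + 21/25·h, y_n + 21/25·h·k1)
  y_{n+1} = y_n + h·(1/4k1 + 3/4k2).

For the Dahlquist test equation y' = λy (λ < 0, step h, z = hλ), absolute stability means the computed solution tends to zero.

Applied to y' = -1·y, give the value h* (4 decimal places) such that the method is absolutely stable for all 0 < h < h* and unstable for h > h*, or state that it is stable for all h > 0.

(-1.5873,0); λ=-1 ⇒ h* = (100/63)/1 = 1.5873.

On y'=λy, z=hλ:
  k1=λy_n ⇒ h·k1=z·y_n;  k2=λ(1+21/25z)y_n ⇒ h·k2=z(1+21/25z)y_n
  y_{n+1}/y_n = 1 + 1/4z + 3/4z(1+21/25z) = 1 + z + 63/100z²
  so R(z) = 1 + z + 63/100z².

Need |R(x)|<1, x<0.
x=-0.6: |R|=0.6268
R=1: x+63/100x²=0 ⇒ x=−100/63=-1.5873; min R=1−1/(4·63/100)=0.6032>−1
Confirm numerically:
  x=-1.444: |R|=0.86964 <1
  x=-1.127: |R|=0.67318 <1
  x=-0.975: |R|=0.62389 <1
  x=-0.737: |R|=0.60520 <1
  x=-1.773: |R|=1.20742 >1
  x=-1.732: |R|=1.15789 >1
So |R|<1 on (-1.5873, 0).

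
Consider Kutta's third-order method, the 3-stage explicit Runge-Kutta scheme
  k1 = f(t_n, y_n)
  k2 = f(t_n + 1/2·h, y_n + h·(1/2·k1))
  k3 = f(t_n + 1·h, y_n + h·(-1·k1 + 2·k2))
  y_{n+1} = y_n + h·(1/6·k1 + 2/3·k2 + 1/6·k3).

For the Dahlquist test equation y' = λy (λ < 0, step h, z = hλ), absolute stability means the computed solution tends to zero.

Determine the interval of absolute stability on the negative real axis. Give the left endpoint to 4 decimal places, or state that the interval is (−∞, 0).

Set f=λy, z=hλ:
  order 3, 3-stage ⇒ R(z)=1+z+z^2/2+z^3/6
  (e.g. R(-1.71)=-0.08132, |R|=0.08132)

Boundary: |R(x)|=1, x<0.
x=-1.71: |R|=0.0813
|R(-2.6)|=1.1493 |R(-1.4)|=0.1227 |R(-0.74)|=0.4663
Bisect:
  x_lo=-3.0966 |R|=2.2509  x_hi=-0.1650 |R|=0.8479
  mid=-1.63076 |R|=0.02387 →hi
  mid=-2.36367 |R|=0.77114 →hi
  mid=-2.73012 |R|=1.39485 →lo
  mid=-2.54689 |R|=1.05703 →lo
  mid=-2.45528 |R|=0.90798 →hi
  mid=-2.50108 |R|=0.98093 →hi
  mid=-2.52399 |R|=1.01858 →lo
  mid=-2.51254 |R|=0.99966 →hi
  mid=-2.51826 |R|=1.00909 →lo
  mid=-2.51540 |R|=1.00437 →lo
  ...
  [-2.51289,-2.51272] ⇒ x*=-2.5127
So |R|<1 on (-2.5127, 0).

(-2.5127, 0).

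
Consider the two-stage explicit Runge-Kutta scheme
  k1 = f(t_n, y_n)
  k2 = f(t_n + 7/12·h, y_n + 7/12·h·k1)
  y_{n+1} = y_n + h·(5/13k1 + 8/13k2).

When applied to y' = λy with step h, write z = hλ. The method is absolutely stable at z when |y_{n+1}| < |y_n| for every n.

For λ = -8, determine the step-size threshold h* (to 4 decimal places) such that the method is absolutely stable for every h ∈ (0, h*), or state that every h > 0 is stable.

(-2.7857,0); λ=-8 ⇒ h* = (39/14)/8 = 0.3482.

Set f=λy, z=hλ:
  k1=λy_n ⇒ h·k1=z·y_n;  k2=λ(1+7/12z)y_n ⇒ h·k2=z(1+7/12z)y_n
  y_{n+1}/y_n = 1 + 5/13z + 8/13z(1+7/12z) = 1 + z + 14/39z²
  ⇒ R(z) = 1 + z + 14/39z².

Solve |R(x)|<1 on ℝ⁻.
x=-1.17: |R|=0.3214
R=1: x+14/39x²=0 ⇒ x=−39/14=-2.7857; min R=1−1/(4·14/39)=0.3036>−1
Confirm numerically:
  x=-2.499: |R|=0.74280 <1
  x=-1.911: |R|=0.39995 <1
  x=-1.236: |R|=0.31240 <1
  x=-3.189: |R|=1.46167 >1
  x=-2.958: |R|=1.18294 >1
  x=-2.887: |R|=1.10497 >1
So |R|<1 on (-2.7857, 0).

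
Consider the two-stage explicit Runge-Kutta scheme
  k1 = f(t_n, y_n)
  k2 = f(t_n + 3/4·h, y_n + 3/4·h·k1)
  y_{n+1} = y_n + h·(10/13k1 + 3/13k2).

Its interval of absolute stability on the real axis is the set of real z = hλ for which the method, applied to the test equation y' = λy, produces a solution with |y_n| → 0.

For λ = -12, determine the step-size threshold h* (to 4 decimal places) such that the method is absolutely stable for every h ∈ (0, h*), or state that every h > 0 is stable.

Test eqn y'=λy, z=hλ:
  k1=λy_n ⇒ h·k1=z·y_n;  k2=λ(1+3/4z)y_n ⇒ h·k2=z(1+3/4z)y_n
  y_{n+1}/y_n = 1 + 10/13z + 3/13z(1+3/4z) = 1 + z + 9/52z²
  R(z) = 1 + z + 9/52z².

Need |R(x)|<1, x<0.
x=-1.5: |R|=0.1106
R=1: x+9/52x²=0 ⇒ x=−52/9=-5.7778; min R=1−1/(4·9/52)=-0.4444>−1
Confirm numerically:
  x=-5.699: |R|=0.92230 <1
  x=-5.485: |R|=0.72206 <1
  x=-4.740: |R|=0.14862 <1
  x=-4.484: |R|=0.00407 <1
  x=-6.302: |R|=1.57179 >1
  x=-6.155: |R|=1.40185 >1
Stable set (-5.7778, 0).

(-5.7778,0); λ=-12 ⇒ h* = (52/9)/12 = 0.4815.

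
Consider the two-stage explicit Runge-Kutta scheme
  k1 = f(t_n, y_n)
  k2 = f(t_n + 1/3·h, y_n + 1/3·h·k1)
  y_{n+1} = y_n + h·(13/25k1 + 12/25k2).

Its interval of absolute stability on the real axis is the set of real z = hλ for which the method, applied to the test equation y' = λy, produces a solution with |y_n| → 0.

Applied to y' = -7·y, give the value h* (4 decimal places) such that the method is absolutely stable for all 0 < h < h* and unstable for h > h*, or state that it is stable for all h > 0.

(-6.2500,0); λ=-7 ⇒ h* = (25/4)/7 = 0.8929.

Test eqn y'=λy, z=hλ:
  k1=λy_n ⇒ h·k1=z·y_n;  k2=λ(1+1/3z)y_n ⇒ h·k2=z(1+1/3z)y_n
  y_{n+1}/y_n = 1 + 13/25z + 12/25z(1+1/3z) = 1 + z + 4/25z²
  R(z) = 1 + z + 4/25z².

Boundary: |R(x)|=1, x<0.
x=-0.88: |R|=0.2439
R=1: x+4/25x²=0 ⇒ x=−25/4=-6.2500; min R=1−1/(4·4/25)=-0.5625>−1
Confirm numerically:
  x=-3.821: |R|=0.48499 <1
  x=-3.181: |R|=0.56200 <1
  x=-2.547: |R|=0.50905 <1
  x=-6.516: |R|=1.27732 >1
  x=-6.477: |R|=1.23524 >1
Stable set (-6.2500, 0).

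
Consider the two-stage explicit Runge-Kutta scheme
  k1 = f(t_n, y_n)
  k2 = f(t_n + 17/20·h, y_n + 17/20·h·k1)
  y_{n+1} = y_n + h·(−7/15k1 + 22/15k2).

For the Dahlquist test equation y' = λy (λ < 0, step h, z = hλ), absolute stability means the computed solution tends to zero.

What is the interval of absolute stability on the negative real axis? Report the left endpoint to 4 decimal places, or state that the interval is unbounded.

With y'=λy (z=hλ):
  k1=λy_n ⇒ h·k1=z·y_n;  k2=λ(1+17/20z)y_n ⇒ h·k2=z(1+17/20z)y_n
  y_{n+1}/y_n = 1 − 7/15z + 22/15z(1+17/20z) = 1 + z + 187/150z²
  ⇒ R(z) = 1 + z + 187/150z².

Boundary: |R(x)|=1, x<0.
x=-0.42: |R|=0.7999
R=1: x+187/150x²=0 ⇒ x=−150/187=-0.8021; min R=1−1/(4·187/150)=0.7995>−1
Confirm numerically:
  x=-0.754: |R|=0.95475 <1
  x=-0.521: |R|=0.81740 <1
  x=-0.485: |R|=0.80825 <1
  x=-0.322: |R|=0.80726 <1
  x=-1.162: |R|=1.52130 >1
  x=-1.048: |R|=1.32122 >1
  x=-0.891: |R|=1.09870 >1
So |R|<1 on (-0.8021, 0).

z∈(-0.8021,0).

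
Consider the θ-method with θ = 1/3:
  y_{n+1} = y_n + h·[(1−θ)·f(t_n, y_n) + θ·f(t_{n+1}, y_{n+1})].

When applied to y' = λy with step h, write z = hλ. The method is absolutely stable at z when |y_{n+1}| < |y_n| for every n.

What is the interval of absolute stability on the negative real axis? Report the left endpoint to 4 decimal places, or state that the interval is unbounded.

(-6.0000, 0).

Set f=λy, z=hλ:
  y_{n+1} = y_n + z·[2/3·y_n + 1/3·y_{n+1}] ⇒ (1 − 1/3z)y_{n+1} = (1 + 2/3z)y_n
  R(z) = (1 + 2/3z)/(1 − 1/3z).

Solve |R(x)|<1 on ℝ⁻.
x=-1.27: |R|=0.1077
R=−1: 1+2/3x = −1+1/3x ⇒ -1/3x=2 ⇒ x=2/(-1/3)=-6.0000
Confirm numerically:
  x=-5.435: |R|=0.93302 <1
  x=-3.079: |R|=0.51949 <1
  x=-3.068: |R|=0.51681 <1
  x=-6.185: |R|=1.02014 >1
  x=-6.176: |R|=1.01918 >1
  x=-6.057: |R|=1.00629 >1
Stable set (-6.0000, 0).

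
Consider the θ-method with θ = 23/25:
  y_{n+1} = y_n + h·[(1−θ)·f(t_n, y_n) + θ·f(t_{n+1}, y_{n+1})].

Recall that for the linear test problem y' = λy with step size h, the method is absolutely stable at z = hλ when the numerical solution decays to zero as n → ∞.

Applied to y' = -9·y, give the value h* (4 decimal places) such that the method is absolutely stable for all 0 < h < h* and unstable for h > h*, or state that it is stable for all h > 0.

(−∞, 0) — no finite endpoint. Any h>0 works for λ=-9.

With y'=λy (z=hλ):
  y_{n+1} = y_n + z·[2/25·y_n + 23/25·y_{n+1}] ⇒ (1 − 23/25z)y_{n+1} = (1 + 2/25z)y_n
  R(z) = (1 + 2/25z)/(1 − 23/25z).

Boundary: |R(x)|=1, x<0.
x=-1.04: |R|=0.4685
x=-2: |R|=0.2958
x=-10: |R|=0.0196
x=-100: |R|=0.0753
θ=23/25≥1/2 ⇒ |1+2/25x|<|1−23/25x| ∀x<0 ⇒ unbounded interval.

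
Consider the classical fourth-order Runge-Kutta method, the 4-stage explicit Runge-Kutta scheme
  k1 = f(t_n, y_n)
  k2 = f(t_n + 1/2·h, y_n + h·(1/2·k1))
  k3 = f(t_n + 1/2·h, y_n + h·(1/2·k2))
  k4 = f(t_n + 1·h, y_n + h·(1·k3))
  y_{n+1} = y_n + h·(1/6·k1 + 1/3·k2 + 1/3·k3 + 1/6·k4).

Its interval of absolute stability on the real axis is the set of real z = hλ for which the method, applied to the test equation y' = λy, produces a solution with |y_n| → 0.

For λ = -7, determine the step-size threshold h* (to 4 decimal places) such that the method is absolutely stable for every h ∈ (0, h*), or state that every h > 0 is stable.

Set f=λy, z=hλ:
  order 4, 4-stage ⇒ R(z)=1+z+z^2/2+z^3/6+z^4/24
  (e.g. R(-1.22)=0.31386, |R|=0.31386)

Need |R(x)|<1, x<0.
x=-1.22: |R|=0.3139
|R(-3.1)|=1.5878 |R(-1.74)|=0.2777 |R(-0.96)|=0.3887
Bisect:
  x_lo=-3.4614 |R|=2.5984  x_hi=-0.3928 |R|=0.6752
  mid=-1.92711 |R|=0.31163 →hi
  mid=-2.69424 |R|=0.87118 →hi
  mid=-3.07781 |R|=1.53834 →lo
  mid=-2.88602 |R|=1.16280 →lo
  mid=-2.79013 |R|=1.00732 →lo
  mid=-2.74219 |R|=0.93693 →hi
  mid=-2.76616 |R|=0.97153 →hi
  ...
  [-2.78545,-2.78526] ⇒ x*=-2.7853
Stable set (-2.7853, 0).

(-2.7853,0); λ=-7 ⇒ h* = 0.3979.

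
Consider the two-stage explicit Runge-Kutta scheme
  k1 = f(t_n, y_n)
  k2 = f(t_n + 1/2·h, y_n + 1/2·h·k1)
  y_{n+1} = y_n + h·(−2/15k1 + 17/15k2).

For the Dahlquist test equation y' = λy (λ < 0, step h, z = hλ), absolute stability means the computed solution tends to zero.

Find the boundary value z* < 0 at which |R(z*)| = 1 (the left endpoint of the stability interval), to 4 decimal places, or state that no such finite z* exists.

left endpoint -1.7647.

With y'=λy (z=hλ):
  k1=λy_n ⇒ h·k1=z·y_n;  k2=λ(1+1/2z)y_n ⇒ h·k2=z(1+1/2z)y_n
  y_{n+1}/y_n = 1 − 2/15z + 17/15z(1+1/2z) = 1 + z + 17/30z²
  ⇒ R(z) = 1 + z + 17/30z².

Need |R(x)|<1, x<0.
x=-0.79: |R|=0.5637
R=1: x+17/30x²=0 ⇒ x=−30/17=-1.7647; min R=1−1/(4·17/30)=0.5588>−1
Confirm numerically:
  x=-1.399: |R|=0.71008 <1
  x=-1.379: |R|=0.69860 <1
  x=-1.047: |R|=0.57419 <1
  x=-0.984: |R|=0.56468 <1
  x=-1.916: |R|=1.16427 >1
  x=-1.877: |R|=1.11944 >1
  x=-1.866: |R|=1.10711 >1
So |R|<1 on (-1.7647, 0).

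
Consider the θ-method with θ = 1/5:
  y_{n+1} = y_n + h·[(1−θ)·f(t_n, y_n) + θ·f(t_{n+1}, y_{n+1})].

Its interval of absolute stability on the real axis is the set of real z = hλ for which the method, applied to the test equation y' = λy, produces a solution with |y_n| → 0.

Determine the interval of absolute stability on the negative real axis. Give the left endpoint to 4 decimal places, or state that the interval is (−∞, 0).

(-3.3333, 0).

On y'=λy, z=hλ:
  y_{n+1} = y_n + z·[4/5·y_n + 1/5·y_{n+1}] ⇒ (1 − 1/5z)y_{n+1} = (1 + 4/5z)y_n
  so R(z) = (1 + 4/5z)/(1 − 1/5z).

Solve |R(x)|<1 on ℝ⁻.
x=-1.63: |R|=0.2293
R=−1: 1+4/5x = −1+1/5x ⇒ -3/5x=2 ⇒ x=2/(-3/5)=-3.3333
Confirm numerically:
  x=-3.151: |R|=0.93289 <1
  x=-3.123: |R|=0.92232 <1
  x=-3.032: |R|=0.88745 <1
  x=-2.298: |R|=0.57440 <1
  x=-3.788: |R|=1.15521 >1
  x=-3.657: |R|=1.11216 >1
  x=-3.368: |R|=1.01243 >1
Stable set (-3.3333, 0).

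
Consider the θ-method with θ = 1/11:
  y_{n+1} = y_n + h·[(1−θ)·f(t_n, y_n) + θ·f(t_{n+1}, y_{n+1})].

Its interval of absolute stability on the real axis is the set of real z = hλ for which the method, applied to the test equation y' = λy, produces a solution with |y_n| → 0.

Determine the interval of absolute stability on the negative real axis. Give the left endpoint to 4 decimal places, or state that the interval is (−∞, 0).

z∈(-2.4444,0).

Test eqn y'=λy, z=hλ:
  y_{n+1} = y_n + z·[10/11·y_n + 1/11·y_{n+1}] ⇒ (1 − 1/11z)y_{n+1} = (1 + 10/11z)y_n
  Hence R(z) = (1 + 10/11z)/(1 − 1/11z).

Find x<0 with |R(x)|<1.
x=-0.67: |R|=0.3685
R=−1: 1+10/11x = −1+1/11x ⇒ -9/11x=2 ⇒ x=2/(-9/11)=-2.4444
Confirm numerically:
  x=-1.853: |R|=0.58586 <1
  x=-1.783: |R|=0.53430 <1
  x=-1.106: |R|=0.00496 <1
  x=-1.079: |R|=0.01739 <1
  x=-2.974: |R|=1.34106 >1
  x=-2.654: |R|=1.13813 >1
So |R|<1 on (-2.4444, 0).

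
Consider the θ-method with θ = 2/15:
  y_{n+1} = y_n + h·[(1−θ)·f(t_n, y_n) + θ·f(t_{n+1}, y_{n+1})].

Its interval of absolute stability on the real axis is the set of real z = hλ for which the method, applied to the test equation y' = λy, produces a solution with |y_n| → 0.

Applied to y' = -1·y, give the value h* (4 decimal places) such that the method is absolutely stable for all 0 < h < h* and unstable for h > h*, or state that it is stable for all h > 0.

Set f=λy, z=hλ:
  y_{n+1} = y_n + z·[13/15·y_n + 2/15·y_{n+1}] ⇒ (1 − 2/15z)y_{n+1} = (1 + 13/15z)y_n
  ⇒ R(z) = (1 + 13/15z)/(1 − 2/15z).

Boundary: |R(x)|=1, x<0.
x=-0.49: |R|=0.5401
R=−1: 1+13/15x = −1+2/15x ⇒ -11/15x=2 ⇒ x=2/(-11/15)=-2.7273
Confirm numerically:
  x=-2.577: |R|=0.91798 <1
  x=-1.582: |R|=0.30643 <1
  x=-1.104: |R|=0.03766 <1
  x=-3.158: |R|=1.22227 >1
  x=-2.793: |R|=1.03512 >1
Interval (-2.7273, 0).

(-2.7273,0); λ=-1 ⇒ h* = (30/11)/1 = 2.7273.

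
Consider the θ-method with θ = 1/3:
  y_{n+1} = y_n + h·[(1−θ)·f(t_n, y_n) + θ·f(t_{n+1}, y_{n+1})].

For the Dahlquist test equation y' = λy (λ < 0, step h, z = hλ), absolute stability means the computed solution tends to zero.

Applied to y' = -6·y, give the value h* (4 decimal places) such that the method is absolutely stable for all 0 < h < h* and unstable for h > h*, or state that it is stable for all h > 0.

Set f=λy, z=hλ:
  y_{n+1} = y_n + z·[2/3·y_n + 1/3·y_{n+1}] ⇒ (1 − 1/3z)y_{n+1} = (1 + 2/3z)y_n
  R(z) = (1 + 2/3z)/(1 − 1/3z).

Boundary: |R(x)|=1, x<0.
x=-1.23: |R|=0.1277
R=−1: 1+2/3x = −1+1/3x ⇒ -1/3x=2 ⇒ x=2/(-1/3)=-6.0000
Confirm numerically:
  x=-5.149: |R|=0.89557 <1
  x=-3.209: |R|=0.55049 <1
  x=-2.739: |R|=0.43178 <1
  x=-6.074: |R|=1.00816 >1
  x=-6.069: |R|=1.00761 >1
So |R|<1 on (-6.0000, 0).

(-6.0000,0); λ=-6 ⇒ h* = (6)/6 = 1.0000.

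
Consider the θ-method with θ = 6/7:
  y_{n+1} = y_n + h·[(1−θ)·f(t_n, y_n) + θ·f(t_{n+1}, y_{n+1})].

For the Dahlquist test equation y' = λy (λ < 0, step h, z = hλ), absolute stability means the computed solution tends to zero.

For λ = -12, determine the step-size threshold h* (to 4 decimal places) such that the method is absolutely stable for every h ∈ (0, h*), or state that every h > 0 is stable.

Test eqn y'=λy, z=hλ:
  y_{n+1} = y_n + z·[1/7·y_n + 6/7·y_{n+1}] ⇒ (1 − 6/7z)y_{n+1} = (1 + 1/7z)y_n
  so R(z) = (1 + 1/7z)/(1 − 6/7z).

Solve |R(x)|<1 on ℝ⁻.
x=-1.18: |R|=0.4134
x=-2: |R|=0.2632
x=-10: |R|=0.0448
x=-100: |R|=0.1532
θ=6/7≥1/2 ⇒ |1+1/7x|<|1−6/7x| ∀x<0 ⇒ unbounded interval.

(−∞, 0) — no finite endpoint. Any h>0 works for λ=-12.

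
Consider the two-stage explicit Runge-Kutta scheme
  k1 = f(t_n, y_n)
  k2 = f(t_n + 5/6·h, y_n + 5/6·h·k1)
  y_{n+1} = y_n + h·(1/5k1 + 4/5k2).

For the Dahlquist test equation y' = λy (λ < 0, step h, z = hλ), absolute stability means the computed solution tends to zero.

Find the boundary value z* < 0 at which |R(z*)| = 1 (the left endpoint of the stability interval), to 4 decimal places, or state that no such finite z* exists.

Test eqn y'=λy, z=hλ:
  k1=λy_n ⇒ h·k1=z·y_n;  k2=λ(1+5/6z)y_n ⇒ h·k2=z(1+5/6z)y_n
  y_{n+1}/y_n = 1 + 1/5z + 4/5z(1+5/6z) = 1 + z + 2/3z²
  ⇒ R(z) = 1 + z + 2/3z².

Boundary: |R(x)|=1, x<0.
x=-0.47: |R|=0.6773
R=1: x+2/3x²=0 ⇒ x=−3/2=-1.5000; min R=1−1/(4·2/3)=0.6250>−1
Confirm numerically:
  x=-1.398: |R|=0.90494 <1
  x=-0.983: |R|=0.66119 <1
  x=-0.705: |R|=0.62635 <1
  x=-2.056: |R|=1.76209 >1
  x=-2.005: |R|=1.67502 >1
  x=-1.535: |R|=1.03582 >1
Stable set (-1.5000, 0).

left endpoint -1.5000.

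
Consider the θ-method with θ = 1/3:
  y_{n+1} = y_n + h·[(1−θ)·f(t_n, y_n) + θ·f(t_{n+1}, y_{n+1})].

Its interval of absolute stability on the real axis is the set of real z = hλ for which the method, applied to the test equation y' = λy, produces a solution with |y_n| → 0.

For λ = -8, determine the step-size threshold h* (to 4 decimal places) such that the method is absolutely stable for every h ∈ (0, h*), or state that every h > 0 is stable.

Set f=λy, z=hλ:
  y_{n+1} = y_n + z·[2/3·y_n + 1/3·y_{n+1}] ⇒ (1 − 1/3z)y_{n+1} = (1 + 2/3z)y_n
  so R(z) = (1 + 2/3z)/(1 − 1/3z).

Boundary: |R(x)|=1, x<0.
x=-1.2: |R|=0.1429
R=−1: 1+2/3x = −1+1/3x ⇒ -1/3x=2 ⇒ x=2/(-1/3)=-6.0000
Confirm numerically:
  x=-5.474: |R|=0.93793 <1
  x=-5.290: |R|=0.91435 <1
  x=-4.985: |R|=0.87289 <1
  x=-4.114: |R|=0.73489 <1
  x=-6.569: |R|=1.05946 >1
  x=-6.229: |R|=1.02481 >1
  x=-6.186: |R|=1.02025 >1
So |R|<1 on (-6.0000, 0).

(-6.0000,0); λ=-8 ⇒ h* = (6)/8 = 0.7500.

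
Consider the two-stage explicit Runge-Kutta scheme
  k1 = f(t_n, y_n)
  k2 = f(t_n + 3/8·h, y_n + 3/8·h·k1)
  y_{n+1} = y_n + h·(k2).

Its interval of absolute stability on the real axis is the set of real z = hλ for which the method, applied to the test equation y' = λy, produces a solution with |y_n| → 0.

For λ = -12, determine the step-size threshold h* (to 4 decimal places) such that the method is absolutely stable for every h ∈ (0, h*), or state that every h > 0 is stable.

Set f=λy, z=hλ:
  k1=λy_n ⇒ h·k1=z·y_n;  k2=λ(1+3/8z)y_n ⇒ h·k2=z(1+3/8z)y_n
  y_{n+1}/y_n = 1 + z(1+3/8z) = 1 + z + 3/8z²
  ⇒ R(z) = 1 + z + 3/8z².

Boundary: |R(x)|=1, x<0.
x=-1.22: |R|=0.3382
R=1: x+3/8x²=0 ⇒ x=−8/3=-2.6667; min R=1−1/(4·3/8)=0.3333>−1
Confirm numerically:
  x=-2.400: |R|=0.76000 <1
  x=-2.330: |R|=0.70584 <1
  x=-2.158: |R|=0.58836 <1
  x=-1.548: |R|=0.35061 <1
  x=-3.210: |R|=1.65404 >1
  x=-3.102: |R|=1.50640 >1
  x=-2.980: |R|=1.35015 >1
Stable set (-2.6667, 0).

(-2.6667,0); λ=-12 ⇒ h* = (8/3)/12 = 0.2222.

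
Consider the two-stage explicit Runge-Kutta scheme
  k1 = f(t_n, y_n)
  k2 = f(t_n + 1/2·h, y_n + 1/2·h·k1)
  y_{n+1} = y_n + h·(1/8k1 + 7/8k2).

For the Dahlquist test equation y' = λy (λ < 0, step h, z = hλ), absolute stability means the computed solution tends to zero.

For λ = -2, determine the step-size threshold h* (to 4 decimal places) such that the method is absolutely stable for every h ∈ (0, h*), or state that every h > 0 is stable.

(-2.2857,0); λ=-2 ⇒ h* = (16/7)/2 = 1.1429.

On y'=λy, z=hλ:
  k1=λy_n ⇒ h·k1=z·y_n;  k2=λ(1+1/2z)y_n ⇒ h·k2=z(1+1/2z)y_n
  y_{n+1}/y_n = 1 + 1/8z + 7/8z(1+1/2z) = 1 + z + 7/16z²
  so R(z) = 1 + z + 7/16z².

Boundary: |R(x)|=1, x<0.
x=-0.33: |R|=0.7176
R=1: x+7/16x²=0 ⇒ x=−16/7=-2.2857; min R=1−1/(4·7/16)=0.4286>−1
Confirm numerically:
  x=-1.621: |R|=0.52859 <1
  x=-1.461: |R|=0.47285 <1
  x=-1.225: |R|=0.43152 <1
  x=-1.093: |R|=0.42966 <1
  x=-2.754: |R|=1.56423 >1
  x=-2.631: |R|=1.39745 >1
Interval (-2.2857, 0).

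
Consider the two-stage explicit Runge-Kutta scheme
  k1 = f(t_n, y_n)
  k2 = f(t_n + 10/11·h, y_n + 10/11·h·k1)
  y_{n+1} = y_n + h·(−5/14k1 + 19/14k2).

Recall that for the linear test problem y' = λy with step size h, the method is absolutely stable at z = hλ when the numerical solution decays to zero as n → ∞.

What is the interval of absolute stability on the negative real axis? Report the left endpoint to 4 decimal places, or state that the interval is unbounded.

On y'=λy, z=hλ:
  k1=λy_n ⇒ h·k1=z·y_n;  k2=λ(1+10/11z)y_n ⇒ h·k2=z(1+10/11z)y_n
  y_{n+1}/y_n = 1 − 5/14z + 19/14z(1+10/11z) = 1 + z + 95/77z²
  R(z) = 1 + z + 95/77z².

Boundary: |R(x)|=1, x<0.
x=-0.41: |R|=0.7974
R=1: x+95/77x²=0 ⇒ x=−77/95=-0.8105; min R=1−1/(4·95/77)=0.7974>−1
Confirm numerically:
  x=-0.719: |R|=0.91881 <1
  x=-0.703: |R|=0.90674 <1
  x=-0.661: |R|=0.87806 <1
  x=-0.574: |R|=0.83250 <1
  x=-1.258: |R|=1.69451 >1
  x=-0.902: |R|=1.10180 >1
  x=-0.855: |R|=1.04691 >1
Interval (-0.8105, 0).

z∈(-0.8105,0).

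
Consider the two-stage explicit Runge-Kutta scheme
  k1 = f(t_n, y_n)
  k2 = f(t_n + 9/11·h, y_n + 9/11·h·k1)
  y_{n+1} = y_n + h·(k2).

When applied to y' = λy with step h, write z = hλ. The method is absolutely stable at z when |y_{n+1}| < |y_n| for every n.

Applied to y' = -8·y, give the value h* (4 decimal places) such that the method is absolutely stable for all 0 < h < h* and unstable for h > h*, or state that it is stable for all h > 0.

(-1.2222,0); λ=-8 ⇒ h* = (11/9)/8 = 0.1528.

Test eqn y'=λy, z=hλ:
  k1=λy_n ⇒ h·k1=z·y_n;  k2=λ(1+9/11z)y_n ⇒ h·k2=z(1+9/11z)y_n
  y_{n+1}/y_n = 1 + z(1+9/11z) = 1 + z + 9/11z²
  Hence R(z) = 1 + z + 9/11z².

Boundary: |R(x)|=1, x<0.
x=-1.5: |R|=1.3409
R=1: x+9/11x²=0 ⇒ x=−11/9=-1.2222; min R=1−1/(4·9/11)=0.6944>−1
Confirm numerically:
  x=-0.901: |R|=0.76320 <1
  x=-0.743: |R|=0.70868 <1
  x=-0.735: |R|=0.70700 <1
  x=-0.614: |R|=0.69445 <1
  x=-1.679: |R|=1.62749 >1
  x=-1.531: |R|=1.38679 >1
  x=-1.320: |R|=1.10560 >1
Interval (-1.2222, 0).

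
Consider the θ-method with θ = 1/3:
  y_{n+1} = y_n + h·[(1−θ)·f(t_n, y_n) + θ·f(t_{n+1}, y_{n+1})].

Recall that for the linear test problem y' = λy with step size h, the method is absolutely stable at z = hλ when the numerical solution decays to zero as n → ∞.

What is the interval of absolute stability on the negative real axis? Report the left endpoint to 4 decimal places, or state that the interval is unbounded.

Set f=λy, z=hλ:
  y_{n+1} = y_n + z·[2/3·y_n + 1/3·y_{n+1}] ⇒ (1 − 1/3z)y_{n+1} = (1 + 2/3z)y_n
  R(z) = (1 + 2/3z)/(1 − 1/3z).

Find x<0 with |R(x)|<1.
x=-1.41: |R|=0.0408
R=−1: 1+2/3x = −1+1/3x ⇒ -1/3x=2 ⇒ x=2/(-1/3)=-6.0000
Confirm numerically:
  x=-4.035: |R|=0.72068 <1
  x=-3.936: |R|=0.70242 <1
  x=-3.895: |R|=0.69471 <1
  x=-3.204: |R|=0.54932 <1
  x=-6.479: |R|=1.05053 >1
  x=-6.260: |R|=1.02808 >1
So |R|<1 on (-6.0000, 0).

(-6.0000, 0).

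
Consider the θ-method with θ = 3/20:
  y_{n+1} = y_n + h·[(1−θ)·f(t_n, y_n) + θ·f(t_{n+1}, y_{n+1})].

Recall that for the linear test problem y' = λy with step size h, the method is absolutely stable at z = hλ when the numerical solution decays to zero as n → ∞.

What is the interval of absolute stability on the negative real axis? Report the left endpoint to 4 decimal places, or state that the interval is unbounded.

On y'=λy, z=hλ:
  y_{n+1} = y_n + z·[17/20·y_n + 3/20·y_{n+1}] ⇒ (1 − 3/20z)y_{n+1} = (1 + 17/20z)y_n
  ⇒ R(z) = (1 + 17/20z)/(1 − 3/20z).

Boundary: |R(x)|=1, x<0.
x=-1.63: |R|=0.3098
R=−1: 1+17/20x = −1+3/20x ⇒ -7/10x=2 ⇒ x=2/(-7/10)=-2.8571
Confirm numerically:
  x=-2.752: |R|=0.94790 <1
  x=-2.053: |R|=0.56963 <1
  x=-1.916: |R|=0.48827 <1
  x=-3.210: |R|=1.16672 >1
  x=-2.977: |R|=1.05800 >1
Interval (-2.8571, 0).

(-2.8571, 0).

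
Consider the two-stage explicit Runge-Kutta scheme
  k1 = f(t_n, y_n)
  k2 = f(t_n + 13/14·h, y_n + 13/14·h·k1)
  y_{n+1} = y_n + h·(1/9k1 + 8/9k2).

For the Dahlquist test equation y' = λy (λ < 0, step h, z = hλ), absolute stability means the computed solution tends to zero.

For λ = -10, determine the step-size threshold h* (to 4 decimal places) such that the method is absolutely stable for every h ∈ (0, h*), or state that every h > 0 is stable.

Test eqn y'=λy, z=hλ:
  k1=λy_n ⇒ h·k1=z·y_n;  k2=λ(1+13/14z)y_n ⇒ h·k2=z(1+13/14z)y_n
  y_{n+1}/y_n = 1 + 1/9z + 8/9z(1+13/14z) = 1 + z + 52/63z²
  Hence R(z) = 1 + z + 52/63z².

Find x<0 with |R(x)|<1.
x=-1.06: |R|=0.8674
R=1: x+52/63x²=0 ⇒ x=−63/52=-1.2115; min R=1−1/(4·52/63)=0.6971>−1
Confirm numerically:
  x=-1.027: |R|=0.84357 <1
  x=-0.991: |R|=0.81961 <1
  x=-0.565: |R|=0.69849 <1
  x=-1.551: |R|=1.43458 >1
  x=-1.281: |R|=1.07344 >1
Interval (-1.2115, 0).

(-1.2115,0); λ=-10 ⇒ h* = (63/52)/10 = 0.1212.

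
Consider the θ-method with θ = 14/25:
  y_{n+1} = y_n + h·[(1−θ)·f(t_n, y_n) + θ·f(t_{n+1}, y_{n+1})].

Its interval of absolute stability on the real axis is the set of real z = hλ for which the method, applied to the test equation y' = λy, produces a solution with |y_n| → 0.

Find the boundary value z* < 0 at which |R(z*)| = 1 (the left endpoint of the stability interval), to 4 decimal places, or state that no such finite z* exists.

With y'=λy (z=hλ):
  y_{n+1} = y_n + z·[11/25·y_n + 14/25·y_{n+1}] ⇒ (1 − 14/25z)y_{n+1} = (1 + 11/25z)y_n
  ⇒ R(z) = (1 + 11/25z)/(1 − 14/25z).

Boundary: |R(x)|=1, x<0.
x=-1.35: |R|=0.2312
x=-2: |R|=0.0566
x=-10: |R|=0.5152
x=-100: |R|=0.7544
θ=14/25≥1/2 ⇒ |1+11/25x|<|1−14/25x| ∀x<0 ⇒ stable on all of ℝ⁻.

interval (−∞, 0).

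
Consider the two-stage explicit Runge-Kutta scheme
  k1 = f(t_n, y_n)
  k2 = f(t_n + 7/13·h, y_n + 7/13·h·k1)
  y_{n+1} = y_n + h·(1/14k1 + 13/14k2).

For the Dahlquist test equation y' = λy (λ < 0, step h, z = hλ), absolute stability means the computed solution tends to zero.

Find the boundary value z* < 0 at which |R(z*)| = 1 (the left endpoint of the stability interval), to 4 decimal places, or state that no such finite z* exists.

Set f=λy, z=hλ:
  k1=λy_n ⇒ h·k1=z·y_n;  k2=λ(1+7/13z)y_n ⇒ h·k2=z(1+7/13z)y_n
  y_{n+1}/y_n = 1 + 1/14z + 13/14z(1+7/13z) = 1 + z + 1/2z²
  R(z) = 1 + z + 1/2z².

Boundary: |R(x)|=1, x<0.
x=-1.04: |R|=0.5008
R=1: x+1/2x²=0 ⇒ x=−2=-2.0000; min R=1−1/(4·1/2)=0.5000>−1
Confirm numerically:
  x=-1.546: |R|=0.64906 <1
  x=-1.516: |R|=0.63313 <1
  x=-1.343: |R|=0.55882 <1
  x=-2.575: |R|=1.74031 >1
  x=-2.306: |R|=1.35282 >1
So |R|<1 on (-2.0000, 0).

left endpoint -2.0000.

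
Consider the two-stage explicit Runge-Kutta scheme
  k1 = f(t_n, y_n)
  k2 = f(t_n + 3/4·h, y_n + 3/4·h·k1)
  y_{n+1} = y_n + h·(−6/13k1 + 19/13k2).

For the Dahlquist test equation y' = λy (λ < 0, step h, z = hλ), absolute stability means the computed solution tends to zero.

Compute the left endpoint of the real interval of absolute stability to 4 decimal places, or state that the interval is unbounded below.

left endpoint -0.9123.

Set f=λy, z=hλ:
  k1=λy_n ⇒ h·k1=z·y_n;  k2=λ(1+3/4z)y_n ⇒ h·k2=z(1+3/4z)y_n
  y_{n+1}/y_n = 1 − 6/13z + 19/13z(1+3/4z) = 1 + z + 57/52z²
  Hence R(z) = 1 + z + 57/52z².

Boundary: |R(x)|=1, x<0.
x=-1.03: |R|=1.1329
R=1: x+57/52x²=0 ⇒ x=−52/57=-0.9123; min R=1−1/(4·57/52)=0.7719>−1
Confirm numerically:
  x=-0.784: |R|=0.88976 <1
  x=-0.669: |R|=0.82160 <1
  x=-0.665: |R|=0.81975 <1
  x=-1.176: |R|=1.33995 >1
  x=-1.134: |R|=1.27561 >1
  x=-1.118: |R|=1.25211 >1
Interval (-0.9123, 0).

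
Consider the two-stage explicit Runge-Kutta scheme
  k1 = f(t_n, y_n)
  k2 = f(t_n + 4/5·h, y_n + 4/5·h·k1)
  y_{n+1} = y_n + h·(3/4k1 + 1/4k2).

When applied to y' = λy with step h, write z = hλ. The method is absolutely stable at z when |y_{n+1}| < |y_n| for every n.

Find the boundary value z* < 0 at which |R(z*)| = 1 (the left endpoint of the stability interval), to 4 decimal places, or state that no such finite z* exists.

z* = -5.0000.

On y'=λy, z=hλ:
  k1=λy_n ⇒ h·k1=z·y_n;  k2=λ(1+4/5z)y_n ⇒ h·k2=z(1+4/5z)y_n
  y_{n+1}/y_n = 1 + 3/4z + 1/4z(1+4/5z) = 1 + z + 1/5z²
  Hence R(z) = 1 + z + 1/5z².

Need |R(x)|<1, x<0.
x=-0.86: |R|=0.2879
R=1: x+1/5x²=0 ⇒ x=−5=-5.0000; min R=1−1/(4·1/5)=-0.2500>−1
Confirm numerically:
  x=-3.941: |R|=0.16530 <1
  x=-3.930: |R|=0.15898 <1
  x=-2.081: |R|=0.21489 <1
  x=-5.452: |R|=1.49286 >1
  x=-5.193: |R|=1.20045 >1
  x=-5.051: |R|=1.05152 >1
Interval (-5.0000, 0).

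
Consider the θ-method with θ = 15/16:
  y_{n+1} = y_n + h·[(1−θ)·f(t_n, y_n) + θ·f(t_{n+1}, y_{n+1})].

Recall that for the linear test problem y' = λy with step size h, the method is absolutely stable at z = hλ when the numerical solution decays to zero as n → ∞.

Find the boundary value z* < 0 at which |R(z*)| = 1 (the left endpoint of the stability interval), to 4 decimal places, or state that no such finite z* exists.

Test eqn y'=λy, z=hλ:
  y_{n+1} = y_n + z·[1/16·y_n + 15/16·y_{n+1}] ⇒ (1 − 15/16z)y_{n+1} = (1 + 1/16z)y_n
  R(z) = (1 + 1/16z)/(1 − 15/16z).

Need |R(x)|<1, x<0.
x=-0.36: |R|=0.7308
x=-2: |R|=0.3043
x=-10: |R|=0.0361
x=-100: |R|=0.0554
θ=15/16≥1/2 ⇒ |1+1/16x|<|1−15/16x| ∀x<0 ⇒ interval (−∞,0).

(−∞, 0) — no finite endpoint.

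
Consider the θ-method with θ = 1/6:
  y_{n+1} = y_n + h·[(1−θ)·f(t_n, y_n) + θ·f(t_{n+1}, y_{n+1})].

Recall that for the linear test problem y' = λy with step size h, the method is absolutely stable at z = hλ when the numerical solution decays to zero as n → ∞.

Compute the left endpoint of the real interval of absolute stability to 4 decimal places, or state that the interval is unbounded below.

left endpoint -3.0000.

With y'=λy (z=hλ):
  y_{n+1} = y_n + z·[5/6·y_n + 1/6·y_{n+1}] ⇒ (1 − 1/6z)y_{n+1} = (1 + 5/6z)y_n
  R(z) = (1 + 5/6z)/(1 − 1/6z).

Need |R(x)|<1, x<0.
x=-0.98: |R|=0.1576
R=−1: 1+5/6x = −1+1/6x ⇒ -2/3x=2 ⇒ x=2/(-2/3)=-3.0000
Confirm numerically:
  x=-2.819: |R|=0.91790 <1
  x=-2.535: |R|=0.78207 <1
  x=-2.463: |R|=0.74619 <1
  x=-1.455: |R|=0.17103 <1
  x=-3.500: |R|=1.21053 >1
  x=-3.435: |R|=1.18442 >1
  x=-3.250: |R|=1.10811 >1
Stable set (-3.0000, 0).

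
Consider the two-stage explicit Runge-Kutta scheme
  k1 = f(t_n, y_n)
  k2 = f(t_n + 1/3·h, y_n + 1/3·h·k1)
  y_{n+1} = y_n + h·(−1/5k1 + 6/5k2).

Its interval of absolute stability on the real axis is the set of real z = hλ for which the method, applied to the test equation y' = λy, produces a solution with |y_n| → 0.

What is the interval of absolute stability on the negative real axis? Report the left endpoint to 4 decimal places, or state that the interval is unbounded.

On y'=λy, z=hλ:
  k1=λy_n ⇒ h·k1=z·y_n;  k2=λ(1+1/3z)y_n ⇒ h·k2=z(1+1/3z)y_n
  y_{n+1}/y_n = 1 − 1/5z + 6/5z(1+1/3z) = 1 + z + 2/5z²
  ⇒ R(z) = 1 + z + 2/5z².

Solve |R(x)|<1 on ℝ⁻.
x=-1.58: |R|=0.4186
R=1: x+2/5x²=0 ⇒ x=−5/2=-2.5000; min R=1−1/(4·2/5)=0.3750>−1
Confirm numerically:
  x=-2.374: |R|=0.88035 <1
  x=-2.046: |R|=0.62845 <1
  x=-1.844: |R|=0.51613 <1
  x=-1.116: |R|=0.38218 <1
  x=-2.975: |R|=1.56525 >1
  x=-2.939: |R|=1.51609 >1
Interval (-2.5000, 0).

z∈(-2.5000,0).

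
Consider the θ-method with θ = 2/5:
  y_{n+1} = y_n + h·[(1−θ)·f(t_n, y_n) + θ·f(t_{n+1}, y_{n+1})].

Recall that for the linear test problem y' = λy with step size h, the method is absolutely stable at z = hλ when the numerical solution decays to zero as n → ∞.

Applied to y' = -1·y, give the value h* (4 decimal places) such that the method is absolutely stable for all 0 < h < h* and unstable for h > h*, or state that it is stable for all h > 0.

(-10.0000,0); λ=-1 ⇒ h* = (10)/1 = 10.0000.

On y'=λy, z=hλ:
  y_{n+1} = y_n + z·[3/5·y_n + 2/5·y_{n+1}] ⇒ (1 − 2/5z)y_{n+1} = (1 + 3/5z)y_n
  ⇒ R(z) = (1 + 3/5z)/(1 − 2/5z).

Find x<0 with |R(x)|<1.
x=-1.64: |R|=0.0097
R=−1: 1+3/5x = −1+2/5x ⇒ -1/5x=2 ⇒ x=2/(-1/5)=-10.0000
Confirm numerically:
  x=-6.948: |R|=0.83848 <1
  x=-6.784: |R|=0.82680 <1
  x=-5.746: |R|=0.74206 <1
  x=-5.445: |R|=0.71334 <1
  x=-10.401: |R|=1.01554 >1
  x=-10.222: |R|=1.00873 >1
  x=-10.030: |R|=1.00120 >1
Interval (-10.0000, 0).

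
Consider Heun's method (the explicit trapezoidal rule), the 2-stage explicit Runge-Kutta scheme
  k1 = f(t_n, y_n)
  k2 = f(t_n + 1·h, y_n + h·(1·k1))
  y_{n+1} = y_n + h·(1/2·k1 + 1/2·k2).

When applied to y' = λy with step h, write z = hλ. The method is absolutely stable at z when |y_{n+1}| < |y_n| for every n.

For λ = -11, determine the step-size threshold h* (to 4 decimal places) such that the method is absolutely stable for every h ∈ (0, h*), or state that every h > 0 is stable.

(-2.0000,0); λ=-11 ⇒ h* = 0.1818.

On y'=λy, z=hλ:
  order 2, 2-stage ⇒ R(z)=1+z+z^2/2
  (e.g. R(-0.72)=0.53920, |R|=0.53920)

Need |R(x)|<1, x<0.
x=-0.72: |R|=0.5392
|R(-1.91)|=0.9140 |R(-1.9)|=0.9050 |R(-1.59)|=0.6741
Bisect:
  x_lo=-2.4594 |R|=1.5649  x_hi=-0.0991 |R|=0.9058
  mid=-1.27926 |R|=0.53899 →hi
  mid=-1.86931 |R|=0.87785 →hi
  mid=-2.16434 |R|=1.17784 →lo
  mid=-2.01683 |R|=1.01697 →lo
  mid=-1.94307 |R|=0.94469 →hi
  mid=-1.97995 |R|=0.98015 →hi
  mid=-1.99839 |R|=0.99839 →hi
  mid=-2.00761 |R|=1.00764 →lo
  mid=-2.00300 |R|=1.00300 →lo
  ...
  [-2.00012,-1.99997] ⇒ x*=-2.0000
Interval (-2.0000, 0).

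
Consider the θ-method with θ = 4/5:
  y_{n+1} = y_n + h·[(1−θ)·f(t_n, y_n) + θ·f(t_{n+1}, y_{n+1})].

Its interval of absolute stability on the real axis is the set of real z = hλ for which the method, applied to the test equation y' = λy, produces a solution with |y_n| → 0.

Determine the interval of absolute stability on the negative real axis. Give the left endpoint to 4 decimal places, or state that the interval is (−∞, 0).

Test eqn y'=λy, z=hλ:
  y_{n+1} = y_n + z·[1/5·y_n + 4/5·y_{n+1}] ⇒ (1 − 4/5z)y_{n+1} = (1 + 1/5z)y_n
  Hence R(z) = (1 + 1/5z)/(1 − 4/5z).

Boundary: |R(x)|=1, x<0.
x=-0.98: |R|=0.4507
x=-2: |R|=0.2308
x=-10: |R|=0.1111
x=-100: |R|=0.2346
θ=4/5≥1/2 ⇒ |1+1/5x|<|1−4/5x| ∀x<0 ⇒ interval (−∞,0).

unbounded; (−∞, 0).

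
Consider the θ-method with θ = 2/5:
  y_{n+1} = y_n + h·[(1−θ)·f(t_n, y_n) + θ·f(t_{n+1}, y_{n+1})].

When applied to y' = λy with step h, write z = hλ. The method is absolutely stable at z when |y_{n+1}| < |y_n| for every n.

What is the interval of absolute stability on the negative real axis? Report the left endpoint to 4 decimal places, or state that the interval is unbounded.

Test eqn y'=λy, z=hλ:
  y_{n+1} = y_n + z·[3/5·y_n + 2/5·y_{n+1}] ⇒ (1 − 2/5z)y_{n+1} = (1 + 3/5z)y_n
  R(z) = (1 + 3/5z)/(1 − 2/5z).

Boundary: |R(x)|=1, x<0.
x=-1.12: |R|=0.2265
R=−1: 1+3/5x = −1+2/5x ⇒ -1/5x=2 ⇒ x=2/(-1/5)=-10.0000
Confirm numerically:
  x=-9.857: |R|=0.99421 <1
  x=-5.136: |R|=0.68151 <1
  x=-4.010: |R|=0.53994 <1
  x=-10.374: |R|=1.01453 >1
  x=-10.036: |R|=1.00144 >1
Stable set (-10.0000, 0).

(-10.0000, 0).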